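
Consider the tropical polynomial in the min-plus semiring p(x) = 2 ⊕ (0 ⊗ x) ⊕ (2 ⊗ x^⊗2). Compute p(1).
p(1) = 1

A tropical monomial a ⊗ x^⊗i evaluates to a + i · x. Evaluating each term at x = 1:
  Term 0 contributes 2 + 0 · 1 = 2
  Term 1 contributes 0 + 1 · 1 = 1
  Term 2 contributes 2 + 2 · 1 = 4
p(1) = ⊕ of these = min[2, 1, 4] = 1.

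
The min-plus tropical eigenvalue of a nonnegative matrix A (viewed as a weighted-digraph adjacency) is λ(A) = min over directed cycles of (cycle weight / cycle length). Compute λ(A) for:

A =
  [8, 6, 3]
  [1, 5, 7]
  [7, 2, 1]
λ(A) = 1

Enumerate directed cycles and compute their means (weight / length). Sample:
  cycle 0 → 0: weight = 8, length = 1, mean = 8/1 ≈ 8.000
  cycle 1 → 1: weight = 5, length = 1, mean = 5/1 ≈ 5.000
  cycle 2 → 2: weight = 1, length = 1, mean = 1/1 ≈ 1.000
  cycle 0 → 1 → 0: weight = 7, length = 2, mean = 7/2 ≈ 3.500
  cycle 0 → 2 → 0: weight = 10, length = 2, mean = 10/2 ≈ 5.000
  cycle 1 → 0 → 1: weight = 7, length = 2, mean = 7/2 ≈ 3.500
Minimum mean = 1.000, attained e.g. along the cycle 2 → 2 with weight 1 and length 1. So λ(A) = 1/1 = 1.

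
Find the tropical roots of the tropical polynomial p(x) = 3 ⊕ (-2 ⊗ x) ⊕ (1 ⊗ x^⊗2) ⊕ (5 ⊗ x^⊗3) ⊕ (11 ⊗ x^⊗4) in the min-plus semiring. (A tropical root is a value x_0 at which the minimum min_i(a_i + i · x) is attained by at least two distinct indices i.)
Roots: {-6, -4, -3, 5}

Each tropical root is a break point of the lower envelope of the lines y = a_i + i · x (there are 5 lines, with slopes 0, 1, ..., 4). Only the lines that attain the minimum somewhere contribute to roots; other lines are dominated. Here the surviving (envelope) indices are i = 4, i = 3, i = 2, i = 1, i = 0.
Intersections between consecutive envelope lines give the roots: for adjacent envelope indices i < j the intersection is x = (a_i − a_j) / (j − i). Reading off the sorted break points: {-6, -4, -3, 5}.
Verification: at each break x_0, at least two indices attain the minimum of min_i(a_i + i · x_0).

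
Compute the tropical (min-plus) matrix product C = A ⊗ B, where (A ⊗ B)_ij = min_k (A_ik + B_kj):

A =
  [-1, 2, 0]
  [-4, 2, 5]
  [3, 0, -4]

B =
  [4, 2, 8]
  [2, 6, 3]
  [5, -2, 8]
A ⊗ B =
  [3, -2, 5]
  [0, -2, 4]
  [1, -6, 3]

Apply the min-plus product entry-by-entry:
  C[0][0] = min over k of (A[0][0] + B[0][0] = -1 + 4 = 3, A[0][1] + B[1][0] = 2 + 2 = 4, A[0][2] + B[2][0] = 0 + 5 = 5) = 3 (attained at k = 0)
  C[0][1] = min over k of (A[0][0] + B[0][1] = -1 + 2 = 1, A[0][1] + B[1][1] = 2 + 6 = 8, A[0][2] + B[2][1] = 0 + -2 = -2) = -2 (attained at k = 2)
  C[0][2] = min over k of (A[0][0] + B[0][2] = -1 + 8 = 7, A[0][1] + B[1][2] = 2 + 3 = 5, A[0][2] + B[2][2] = 0 + 8 = 8) = 5 (attained at k = 1)
  C[1][0] = min over k of (A[1][0] + B[0][0] = -4 + 4 = 0, A[1][1] + B[1][0] = 2 + 2 = 4, A[1][2] + B[2][0] = 5 + 5 = 10) = 0 (attained at k = 0)
  C[1][1] = min over k of (A[1][0] + B[0][1] = -4 + 2 = -2, A[1][1] + B[1][1] = 2 + 6 = 8, A[1][2] + B[2][1] = 5 + -2 = 3) = -2 (attained at k = 0)
  C[1][2] = min over k of (A[1][0] + B[0][2] = -4 + 8 = 4, A[1][1] + B[1][2] = 2 + 3 = 5, A[1][2] + B[2][2] = 5 + 8 = 13) = 4 (attained at k = 0)
  C[2][0] = min over k of (A[2][0] + B[0][0] = 3 + 4 = 7, A[2][1] + B[1][0] = 0 + 2 = 2, A[2][2] + B[2][0] = -4 + 5 = 1) = 1 (attained at k = 2)
  C[2][1] = min over k of (A[2][0] + B[0][1] = 3 + 2 = 5, A[2][1] + B[1][1] = 0 + 6 = 6, A[2][2] + B[2][1] = -4 + -2 = -6) = -6 (attained at k = 2)
  C[2][2] = min over k of (A[2][0] + B[0][2] = 3 + 8 = 11, A[2][1] + B[1][2] = 0 + 3 = 3, A[2][2] + B[2][2] = -4 + 8 = 4) = 3 (attained at k = 1)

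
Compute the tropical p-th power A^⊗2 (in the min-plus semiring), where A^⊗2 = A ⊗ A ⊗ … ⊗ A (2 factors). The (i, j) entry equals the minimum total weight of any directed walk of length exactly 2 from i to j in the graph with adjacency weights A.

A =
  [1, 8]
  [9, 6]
A^⊗2 =
  [2, 9]
  [10, 12]

Each entry (A^⊗2)_ij equals the minimum over all length-2 walks i = v_0 → v_1 → … → v_2 = j of Σ_t A[v_t][v_{t+1}]. For example, for (i, j) = (0, 1) we minimise over 2 possible intermediate vertex sequences; the minimum is 9, attained along the walk 0 → 0 → 1.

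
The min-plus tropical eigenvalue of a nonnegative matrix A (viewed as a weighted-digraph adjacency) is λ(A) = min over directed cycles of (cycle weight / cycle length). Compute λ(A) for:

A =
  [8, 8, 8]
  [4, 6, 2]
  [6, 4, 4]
λ(A) = 3

Enumerate directed cycles and compute their means (weight / length). Sample:
  cycle 0 → 0: weight = 8, length = 1, mean = 8/1 ≈ 8.000
  cycle 1 → 1: weight = 6, length = 1, mean = 6/1 ≈ 6.000
  cycle 2 → 2: weight = 4, length = 1, mean = 4/1 ≈ 4.000
  cycle 0 → 1 → 0: weight = 12, length = 2, mean = 12/2 ≈ 6.000
  cycle 0 → 2 → 0: weight = 14, length = 2, mean = 14/2 ≈ 7.000
  cycle 1 → 0 → 1: weight = 12, length = 2, mean = 12/2 ≈ 6.000
Minimum mean = 3.000, attained e.g. along the cycle 1 → 2 → 1 with weight 6 and length 2. So λ(A) = 6/2 = 3.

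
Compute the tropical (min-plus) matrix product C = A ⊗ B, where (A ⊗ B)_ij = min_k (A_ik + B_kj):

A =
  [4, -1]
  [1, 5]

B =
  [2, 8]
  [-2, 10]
A ⊗ B =
  [-3, 9]
  [3, 9]

Apply the min-plus product entry-by-entry:
  C[0][0] = min over k of (A[0][0] + B[0][0] = 4 + 2 = 6, A[0][1] + B[1][0] = -1 + -2 = -3) = -3 (attained at k = 1)
  C[0][1] = min over k of (A[0][0] + B[0][1] = 4 + 8 = 12, A[0][1] + B[1][1] = -1 + 10 = 9) = 9 (attained at k = 1)
  C[1][0] = min over k of (A[1][0] + B[0][0] = 1 + 2 = 3, A[1][1] + B[1][0] = 5 + -2 = 3) = 3 (attained at k = 0)
  C[1][1] = min over k of (A[1][0] + B[0][1] = 1 + 8 = 9, A[1][1] + B[1][1] = 5 + 10 = 15) = 9 (attained at k = 0)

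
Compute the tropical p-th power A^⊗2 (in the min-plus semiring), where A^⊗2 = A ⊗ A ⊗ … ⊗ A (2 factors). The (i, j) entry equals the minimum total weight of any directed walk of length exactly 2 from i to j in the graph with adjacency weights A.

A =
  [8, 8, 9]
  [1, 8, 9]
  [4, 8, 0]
A^⊗2 =
  [9, 16, 9]
  [9, 9, 9]
  [4, 8, 0]

Each entry (A^⊗2)_ij equals the minimum over all length-2 walks i = v_0 → v_1 → … → v_2 = j of Σ_t A[v_t][v_{t+1}]. For example, for (i, j) = (0, 2) we minimise over 3 possible intermediate vertex sequences; the minimum is 9, attained along the walk 0 → 2 → 2.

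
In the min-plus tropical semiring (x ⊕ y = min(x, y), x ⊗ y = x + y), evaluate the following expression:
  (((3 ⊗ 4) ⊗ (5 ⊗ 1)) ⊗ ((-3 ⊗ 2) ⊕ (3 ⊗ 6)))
(((3 ⊗ 4) ⊗ (5 ⊗ 1)) ⊗ ((-3 ⊗ 2) ⊕ (3 ⊗ 6))) = 12

Expand innermost to outermost. Recall ⊕ takes the minimum of its arguments and ⊗ takes their sum. Working out the expression (((3 ⊗ 4) ⊗ (5 ⊗ 1)) ⊗ ((-3 ⊗ 2) ⊕ (3 ⊗ 6))) gives 12.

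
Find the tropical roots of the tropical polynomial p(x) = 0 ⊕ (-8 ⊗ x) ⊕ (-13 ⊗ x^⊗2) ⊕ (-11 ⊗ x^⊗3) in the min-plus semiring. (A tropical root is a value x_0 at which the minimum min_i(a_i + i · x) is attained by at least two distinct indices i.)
Roots: {-2, 5, 8}

Each tropical root is a break point of the lower envelope of the lines y = a_i + i · x (there are 4 lines, with slopes 0, 1, ..., 3). Only the lines that attain the minimum somewhere contribute to roots; other lines are dominated. Here the surviving (envelope) indices are i = 3, i = 2, i = 1, i = 0.
Intersections between consecutive envelope lines give the roots: for adjacent envelope indices i < j the intersection is x = (a_i − a_j) / (j − i). Reading off the sorted break points: {-2, 5, 8}.
Verification: at each break x_0, at least two indices attain the minimum of min_i(a_i + i · x_0).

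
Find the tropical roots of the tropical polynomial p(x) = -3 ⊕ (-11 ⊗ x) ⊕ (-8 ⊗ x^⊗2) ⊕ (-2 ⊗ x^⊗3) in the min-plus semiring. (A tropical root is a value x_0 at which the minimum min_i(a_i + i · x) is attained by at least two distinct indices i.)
Roots: {-6, -3, 8}

Each tropical root is a break point of the lower envelope of the lines y = a_i + i · x (there are 4 lines, with slopes 0, 1, ..., 3). Only the lines that attain the minimum somewhere contribute to roots; other lines are dominated. Here the surviving (envelope) indices are i = 3, i = 2, i = 1, i = 0.
Intersections between consecutive envelope lines give the roots: for adjacent envelope indices i < j the intersection is x = (a_i − a_j) / (j − i). Reading off the sorted break points: {-6, -3, 8}.
Verification: at each break x_0, at least two indices attain the minimum of min_i(a_i + i · x_0).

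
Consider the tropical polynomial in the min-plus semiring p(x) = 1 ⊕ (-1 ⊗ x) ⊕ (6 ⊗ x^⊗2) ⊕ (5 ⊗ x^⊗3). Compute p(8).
p(8) = 1

A tropical monomial a ⊗ x^⊗i evaluates to a + i · x. Evaluating each term at x = 8:
  Term 0 contributes 1 + 0 · 8 = 1
  Term 1 contributes -1 + 1 · 8 = 7
  Term 2 contributes 6 + 2 · 8 = 22
  Term 3 contributes 5 + 3 · 8 = 29
p(8) = ⊕ of these = min[1, 7, 22, 29] = 1.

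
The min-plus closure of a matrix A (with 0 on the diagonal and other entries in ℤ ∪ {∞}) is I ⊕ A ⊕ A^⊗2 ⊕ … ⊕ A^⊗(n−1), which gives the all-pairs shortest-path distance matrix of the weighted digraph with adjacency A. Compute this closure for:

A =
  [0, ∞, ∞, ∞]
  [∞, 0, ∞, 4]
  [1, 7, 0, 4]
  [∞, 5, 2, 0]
Closure =
  [0, ∞, ∞, ∞]
  [7, 0, 6, 4]
  [1, 7, 0, 4]
  [3, 5, 2, 0]

This is the Floyd-Warshall all-pairs shortest-path computation. For each intermediate vertex k = 0, 1, …, 3, update dist[i][j] ← min(dist[i][j], dist[i][k] + dist[k][j]). The final matrix gives, for each (i, j), the minimum total weight of any directed path from i to j (possibly empty when i = j).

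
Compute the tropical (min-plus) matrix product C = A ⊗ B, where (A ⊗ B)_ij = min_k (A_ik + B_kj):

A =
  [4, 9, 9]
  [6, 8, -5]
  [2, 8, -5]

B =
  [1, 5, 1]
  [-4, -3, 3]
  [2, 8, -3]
A ⊗ B =
  [5, 6, 5]
  [-3, 3, -8]
  [-3, 3, -8]

Apply the min-plus product entry-by-entry:
  C[0][0] = min over k of (A[0][0] + B[0][0] = 4 + 1 = 5, A[0][1] + B[1][0] = 9 + -4 = 5, A[0][2] + B[2][0] = 9 + 2 = 11) = 5 (attained at k = 0)
  C[0][1] = min over k of (A[0][0] + B[0][1] = 4 + 5 = 9, A[0][1] + B[1][1] = 9 + -3 = 6, A[0][2] + B[2][1] = 9 + 8 = 17) = 6 (attained at k = 1)
  C[0][2] = min over k of (A[0][0] + B[0][2] = 4 + 1 = 5, A[0][1] + B[1][2] = 9 + 3 = 12, A[0][2] + B[2][2] = 9 + -3 = 6) = 5 (attained at k = 0)
  C[1][0] = min over k of (A[1][0] + B[0][0] = 6 + 1 = 7, A[1][1] + B[1][0] = 8 + -4 = 4, A[1][2] + B[2][0] = -5 + 2 = -3) = -3 (attained at k = 2)
  C[1][1] = min over k of (A[1][0] + B[0][1] = 6 + 5 = 11, A[1][1] + B[1][1] = 8 + -3 = 5, A[1][2] + B[2][1] = -5 + 8 = 3) = 3 (attained at k = 2)
  C[1][2] = min over k of (A[1][0] + B[0][2] = 6 + 1 = 7, A[1][1] + B[1][2] = 8 + 3 = 11, A[1][2] + B[2][2] = -5 + -3 = -8) = -8 (attained at k = 2)
  C[2][0] = min over k of (A[2][0] + B[0][0] = 2 + 1 = 3, A[2][1] + B[1][0] = 8 + -4 = 4, A[2][2] + B[2][0] = -5 + 2 = -3) = -3 (attained at k = 2)
  C[2][1] = min over k of (A[2][0] + B[0][1] = 2 + 5 = 7, A[2][1] + B[1][1] = 8 + -3 = 5, A[2][2] + B[2][1] = -5 + 8 = 3) = 3 (attained at k = 2)
  C[2][2] = min over k of (A[2][0] + B[0][2] = 2 + 1 = 3, A[2][1] + B[1][2] = 8 + 3 = 11, A[2][2] + B[2][2] = -5 + -3 = -8) = -8 (attained at k = 2)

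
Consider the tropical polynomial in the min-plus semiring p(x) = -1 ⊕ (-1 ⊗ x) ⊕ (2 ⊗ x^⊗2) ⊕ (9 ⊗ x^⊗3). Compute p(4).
p(4) = -1

A tropical monomial a ⊗ x^⊗i evaluates to a + i · x. Evaluating each term at x = 4:
  Term 0 contributes -1 + 0 · 4 = -1
  Term 1 contributes -1 + 1 · 4 = 3
  Term 2 contributes 2 + 2 · 4 = 10
  Term 3 contributes 9 + 3 · 4 = 21
p(4) = ⊕ of these = min[-1, 3, 10, 21] = -1.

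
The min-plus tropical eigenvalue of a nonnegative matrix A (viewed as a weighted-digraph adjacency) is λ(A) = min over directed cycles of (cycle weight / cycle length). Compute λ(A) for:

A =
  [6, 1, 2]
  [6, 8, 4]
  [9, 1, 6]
λ(A) = 5/2

Enumerate directed cycles and compute their means (weight / length). Sample:
  cycle 0 → 0: weight = 6, length = 1, mean = 6/1 ≈ 6.000
  cycle 1 → 1: weight = 8, length = 1, mean = 8/1 ≈ 8.000
  cycle 2 → 2: weight = 6, length = 1, mean = 6/1 ≈ 6.000
  cycle 0 → 1 → 0: weight = 7, length = 2, mean = 7/2 ≈ 3.500
  cycle 0 → 2 → 0: weight = 11, length = 2, mean = 11/2 ≈ 5.500
  cycle 1 → 0 → 1: weight = 7, length = 2, mean = 7/2 ≈ 3.500
Minimum mean = 2.500, attained e.g. along the cycle 1 → 2 → 1 with weight 5 and length 2. So λ(A) = 5/2 = 5/2.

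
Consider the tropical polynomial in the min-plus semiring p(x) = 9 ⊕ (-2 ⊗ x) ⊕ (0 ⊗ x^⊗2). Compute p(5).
p(5) = 3

A tropical monomial a ⊗ x^⊗i evaluates to a + i · x. Evaluating each term at x = 5:
  Term 0 contributes 9 + 0 · 5 = 9
  Term 1 contributes -2 + 1 · 5 = 3
  Term 2 contributes 0 + 2 · 5 = 10
p(5) = ⊕ of these = min[9, 3, 10] = 3.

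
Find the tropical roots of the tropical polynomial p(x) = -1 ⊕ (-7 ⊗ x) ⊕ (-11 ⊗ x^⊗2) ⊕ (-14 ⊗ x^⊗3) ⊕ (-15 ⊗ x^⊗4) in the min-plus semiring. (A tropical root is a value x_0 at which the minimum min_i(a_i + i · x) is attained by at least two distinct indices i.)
Roots: {1, 3, 4, 6}

Each tropical root is a break point of the lower envelope of the lines y = a_i + i · x (there are 5 lines, with slopes 0, 1, ..., 4). Only the lines that attain the minimum somewhere contribute to roots; other lines are dominated. Here the surviving (envelope) indices are i = 4, i = 3, i = 2, i = 1, i = 0.
Intersections between consecutive envelope lines give the roots: for adjacent envelope indices i < j the intersection is x = (a_i − a_j) / (j − i). Reading off the sorted break points: {1, 3, 4, 6}.
Verification: at each break x_0, at least two indices attain the minimum of min_i(a_i + i · x_0).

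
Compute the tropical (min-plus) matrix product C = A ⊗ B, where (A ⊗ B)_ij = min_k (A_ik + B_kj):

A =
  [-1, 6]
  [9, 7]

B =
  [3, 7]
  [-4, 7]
A ⊗ B =
  [2, 6]
  [3, 14]

Apply the min-plus product entry-by-entry:
  C[0][0] = min over k of (A[0][0] + B[0][0] = -1 + 3 = 2, A[0][1] + B[1][0] = 6 + -4 = 2) = 2 (attained at k = 0)
  C[0][1] = min over k of (A[0][0] + B[0][1] = -1 + 7 = 6, A[0][1] + B[1][1] = 6 + 7 = 13) = 6 (attained at k = 0)
  C[1][0] = min over k of (A[1][0] + B[0][0] = 9 + 3 = 12, A[1][1] + B[1][0] = 7 + -4 = 3) = 3 (attained at k = 1)
  C[1][1] = min over k of (A[1][0] + B[0][1] = 9 + 7 = 16, A[1][1] + B[1][1] = 7 + 7 = 14) = 14 (attained at k = 1)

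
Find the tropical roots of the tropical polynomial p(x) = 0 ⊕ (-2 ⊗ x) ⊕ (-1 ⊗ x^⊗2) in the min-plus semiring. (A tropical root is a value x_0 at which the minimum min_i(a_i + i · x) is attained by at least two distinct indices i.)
Roots: {-1, 2}

Each tropical root is a break point of the lower envelope of the lines y = a_i + i · x (there are 3 lines, with slopes 0, 1, ..., 2). Only the lines that attain the minimum somewhere contribute to roots; other lines are dominated. Here the surviving (envelope) indices are i = 2, i = 1, i = 0.
Intersections between consecutive envelope lines give the roots: for adjacent envelope indices i < j the intersection is x = (a_i − a_j) / (j − i). Reading off the sorted break points: {-1, 2}.
Verification: at each break x_0, at least two indices attain the minimum of min_i(a_i + i · x_0).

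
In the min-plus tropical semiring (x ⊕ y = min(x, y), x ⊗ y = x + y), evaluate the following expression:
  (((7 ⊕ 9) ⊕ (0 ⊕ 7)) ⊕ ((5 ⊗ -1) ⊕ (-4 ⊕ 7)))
(((7 ⊕ 9) ⊕ (0 ⊕ 7)) ⊕ ((5 ⊗ -1) ⊕ (-4 ⊕ 7))) = -4

Expand innermost to outermost. Recall ⊕ takes the minimum of its arguments and ⊗ takes their sum. Working out the expression (((7 ⊕ 9) ⊕ (0 ⊕ 7)) ⊕ ((5 ⊗ -1) ⊕ (-4 ⊕ 7))) gives -4.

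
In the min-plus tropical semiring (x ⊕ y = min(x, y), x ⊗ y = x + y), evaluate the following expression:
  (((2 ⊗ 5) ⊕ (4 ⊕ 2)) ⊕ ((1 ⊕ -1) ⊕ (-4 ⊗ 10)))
(((2 ⊗ 5) ⊕ (4 ⊕ 2)) ⊕ ((1 ⊕ -1) ⊕ (-4 ⊗ 10))) = -1

Expand innermost to outermost. Recall ⊕ takes the minimum of its arguments and ⊗ takes their sum. Working out the expression (((2 ⊗ 5) ⊕ (4 ⊕ 2)) ⊕ ((1 ⊕ -1) ⊕ (-4 ⊗ 10))) gives -1.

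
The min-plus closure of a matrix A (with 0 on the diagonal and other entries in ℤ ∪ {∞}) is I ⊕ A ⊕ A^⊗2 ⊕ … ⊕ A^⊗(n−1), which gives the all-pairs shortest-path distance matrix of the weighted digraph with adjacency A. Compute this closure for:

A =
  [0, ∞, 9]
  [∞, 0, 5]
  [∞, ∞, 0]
Closure =
  [0, ∞, 9]
  [∞, 0, 5]
  [∞, ∞, 0]

This is the Floyd-Warshall all-pairs shortest-path computation. For each intermediate vertex k = 0, 1, …, 2, update dist[i][j] ← min(dist[i][j], dist[i][k] + dist[k][j]). The final matrix gives, for each (i, j), the minimum total weight of any directed path from i to j (possibly empty when i = j).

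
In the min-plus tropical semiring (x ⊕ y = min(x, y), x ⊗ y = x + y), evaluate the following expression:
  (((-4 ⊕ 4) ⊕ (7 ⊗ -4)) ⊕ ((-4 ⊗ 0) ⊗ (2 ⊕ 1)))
(((-4 ⊕ 4) ⊕ (7 ⊗ -4)) ⊕ ((-4 ⊗ 0) ⊗ (2 ⊕ 1))) = -4

Expand innermost to outermost. Recall ⊕ takes the minimum of its arguments and ⊗ takes their sum. Working out the expression (((-4 ⊕ 4) ⊕ (7 ⊗ -4)) ⊕ ((-4 ⊗ 0) ⊗ (2 ⊕ 1))) gives -4.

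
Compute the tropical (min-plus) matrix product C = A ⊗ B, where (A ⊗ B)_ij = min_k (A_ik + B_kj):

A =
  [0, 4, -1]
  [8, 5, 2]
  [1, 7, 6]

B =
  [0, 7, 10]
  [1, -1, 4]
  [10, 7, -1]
A ⊗ B =
  [0, 3, -2]
  [6, 4, 1]
  [1, 6, 5]

Apply the min-plus product entry-by-entry:
  C[0][0] = min over k of (A[0][0] + B[0][0] = 0 + 0 = 0, A[0][1] + B[1][0] = 4 + 1 = 5, A[0][2] + B[2][0] = -1 + 10 = 9) = 0 (attained at k = 0)
  C[0][1] = min over k of (A[0][0] + B[0][1] = 0 + 7 = 7, A[0][1] + B[1][1] = 4 + -1 = 3, A[0][2] + B[2][1] = -1 + 7 = 6) = 3 (attained at k = 1)
  C[0][2] = min over k of (A[0][0] + B[0][2] = 0 + 10 = 10, A[0][1] + B[1][2] = 4 + 4 = 8, A[0][2] + B[2][2] = -1 + -1 = -2) = -2 (attained at k = 2)
  C[1][0] = min over k of (A[1][0] + B[0][0] = 8 + 0 = 8, A[1][1] + B[1][0] = 5 + 1 = 6, A[1][2] + B[2][0] = 2 + 10 = 12) = 6 (attained at k = 1)
  C[1][1] = min over k of (A[1][0] + B[0][1] = 8 + 7 = 15, A[1][1] + B[1][1] = 5 + -1 = 4, A[1][2] + B[2][1] = 2 + 7 = 9) = 4 (attained at k = 1)
  C[1][2] = min over k of (A[1][0] + B[0][2] = 8 + 10 = 18, A[1][1] + B[1][2] = 5 + 4 = 9, A[1][2] + B[2][2] = 2 + -1 = 1) = 1 (attained at k = 2)
  C[2][0] = min over k of (A[2][0] + B[0][0] = 1 + 0 = 1, A[2][1] + B[1][0] = 7 + 1 = 8, A[2][2] + B[2][0] = 6 + 10 = 16) = 1 (attained at k = 0)
  C[2][1] = min over k of (A[2][0] + B[0][1] = 1 + 7 = 8, A[2][1] + B[1][1] = 7 + -1 = 6, A[2][2] + B[2][1] = 6 + 7 = 13) = 6 (attained at k = 1)
  C[2][2] = min over k of (A[2][0] + B[0][2] = 1 + 10 = 11, A[2][1] + B[1][2] = 7 + 4 = 11, A[2][2] + B[2][2] = 6 + -1 = 5) = 5 (attained at k = 2)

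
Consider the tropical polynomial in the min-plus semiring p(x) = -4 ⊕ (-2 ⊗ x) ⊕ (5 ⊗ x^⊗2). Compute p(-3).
p(-3) = -5

A tropical monomial a ⊗ x^⊗i evaluates to a + i · x. Evaluating each term at x = -3:
  Term 0 contributes -4 + 0 · -3 = -4
  Term 1 contributes -2 + 1 · -3 = -5
  Term 2 contributes 5 + 2 · -3 = -1
p(-3) = ⊕ of these = min[-4, -5, -1] = -5.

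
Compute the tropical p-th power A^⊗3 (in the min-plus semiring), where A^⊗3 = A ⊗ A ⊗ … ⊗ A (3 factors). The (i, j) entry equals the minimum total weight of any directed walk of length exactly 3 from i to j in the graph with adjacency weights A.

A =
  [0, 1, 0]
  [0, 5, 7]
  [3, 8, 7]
A^⊗3 =
  [0, 1, 0]
  [0, 1, 0]
  [3, 4, 3]

Each entry (A^⊗3)_ij equals the minimum over all length-3 walks i = v_0 → v_1 → … → v_3 = j of Σ_t A[v_t][v_{t+1}]. For example, for (i, j) = (0, 2) we minimise over 9 possible intermediate vertex sequences; the minimum is 0, attained along the walk 0 → 0 → 0 → 2.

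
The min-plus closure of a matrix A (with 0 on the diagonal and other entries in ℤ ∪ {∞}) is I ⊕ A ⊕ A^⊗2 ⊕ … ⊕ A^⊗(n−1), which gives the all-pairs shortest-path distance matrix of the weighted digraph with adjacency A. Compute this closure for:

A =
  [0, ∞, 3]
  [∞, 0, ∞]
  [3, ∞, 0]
Closure =
  [0, ∞, 3]
  [∞, 0, ∞]
  [3, ∞, 0]

This is the Floyd-Warshall all-pairs shortest-path computation. For each intermediate vertex k = 0, 1, …, 2, update dist[i][j] ← min(dist[i][j], dist[i][k] + dist[k][j]). The final matrix gives, for each (i, j), the minimum total weight of any directed path from i to j (possibly empty when i = j).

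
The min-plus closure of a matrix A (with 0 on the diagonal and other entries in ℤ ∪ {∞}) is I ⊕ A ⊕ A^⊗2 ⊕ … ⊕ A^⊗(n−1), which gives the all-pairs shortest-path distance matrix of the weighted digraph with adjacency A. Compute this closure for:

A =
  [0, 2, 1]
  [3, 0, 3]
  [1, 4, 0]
Closure =
  [0, 2, 1]
  [3, 0, 3]
  [1, 3, 0]

This is the Floyd-Warshall all-pairs shortest-path computation. For each intermediate vertex k = 0, 1, …, 2, update dist[i][j] ← min(dist[i][j], dist[i][k] + dist[k][j]). The final matrix gives, for each (i, j), the minimum total weight of any directed path from i to j (possibly empty when i = j).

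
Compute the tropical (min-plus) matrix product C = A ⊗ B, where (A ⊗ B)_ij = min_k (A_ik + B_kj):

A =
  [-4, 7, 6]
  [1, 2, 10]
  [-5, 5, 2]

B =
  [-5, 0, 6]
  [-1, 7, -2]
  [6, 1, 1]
A ⊗ B =
  [-9, -4, 2]
  [-4, 1, 0]
  [-10, -5, 1]

Apply the min-plus product entry-by-entry:
  C[0][0] = min over k of (A[0][0] + B[0][0] = -4 + -5 = -9, A[0][1] + B[1][0] = 7 + -1 = 6, A[0][2] + B[2][0] = 6 + 6 = 12) = -9 (attained at k = 0)
  C[0][1] = min over k of (A[0][0] + B[0][1] = -4 + 0 = -4, A[0][1] + B[1][1] = 7 + 7 = 14, A[0][2] + B[2][1] = 6 + 1 = 7) = -4 (attained at k = 0)
  C[0][2] = min over k of (A[0][0] + B[0][2] = -4 + 6 = 2, A[0][1] + B[1][2] = 7 + -2 = 5, A[0][2] + B[2][2] = 6 + 1 = 7) = 2 (attained at k = 0)
  C[1][0] = min over k of (A[1][0] + B[0][0] = 1 + -5 = -4, A[1][1] + B[1][0] = 2 + -1 = 1, A[1][2] + B[2][0] = 10 + 6 = 16) = -4 (attained at k = 0)
  C[1][1] = min over k of (A[1][0] + B[0][1] = 1 + 0 = 1, A[1][1] + B[1][1] = 2 + 7 = 9, A[1][2] + B[2][1] = 10 + 1 = 11) = 1 (attained at k = 0)
  C[1][2] = min over k of (A[1][0] + B[0][2] = 1 + 6 = 7, A[1][1] + B[1][2] = 2 + -2 = 0, A[1][2] + B[2][2] = 10 + 1 = 11) = 0 (attained at k = 1)
  C[2][0] = min over k of (A[2][0] + B[0][0] = -5 + -5 = -10, A[2][1] + B[1][0] = 5 + -1 = 4, A[2][2] + B[2][0] = 2 + 6 = 8) = -10 (attained at k = 0)
  C[2][1] = min over k of (A[2][0] + B[0][1] = -5 + 0 = -5, A[2][1] + B[1][1] = 5 + 7 = 12, A[2][2] + B[2][1] = 2 + 1 = 3) = -5 (attained at k = 0)
  C[2][2] = min over k of (A[2][0] + B[0][2] = -5 + 6 = 1, A[2][1] + B[1][2] = 5 + -2 = 3, A[2][2] + B[2][2] = 2 + 1 = 3) = 1 (attained at k = 0)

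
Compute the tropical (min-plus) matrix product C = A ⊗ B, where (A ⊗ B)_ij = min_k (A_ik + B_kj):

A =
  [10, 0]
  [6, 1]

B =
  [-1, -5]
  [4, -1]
A ⊗ B =
  [4, -1]
  [5, 0]

Apply the min-plus product entry-by-entry:
  C[0][0] = min over k of (A[0][0] + B[0][0] = 10 + -1 = 9, A[0][1] + B[1][0] = 0 + 4 = 4) = 4 (attained at k = 1)
  C[0][1] = min over k of (A[0][0] + B[0][1] = 10 + -5 = 5, A[0][1] + B[1][1] = 0 + -1 = -1) = -1 (attained at k = 1)
  C[1][0] = min over k of (A[1][0] + B[0][0] = 6 + -1 = 5, A[1][1] + B[1][0] = 1 + 4 = 5) = 5 (attained at k = 0)
  C[1][1] = min over k of (A[1][0] + B[0][1] = 6 + -5 = 1, A[1][1] + B[1][1] = 1 + -1 = 0) = 0 (attained at k = 1)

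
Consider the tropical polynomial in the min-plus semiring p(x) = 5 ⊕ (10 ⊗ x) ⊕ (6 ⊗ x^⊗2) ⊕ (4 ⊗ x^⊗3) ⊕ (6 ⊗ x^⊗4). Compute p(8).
p(8) = 5

A tropical monomial a ⊗ x^⊗i evaluates to a + i · x. Evaluating each term at x = 8:
  Term 0 contributes 5 + 0 · 8 = 5
  Term 1 contributes 10 + 1 · 8 = 18
  Term 2 contributes 6 + 2 · 8 = 22
  Term 3 contributes 4 + 3 · 8 = 28
  Term 4 contributes 6 + 4 · 8 = 38
p(8) = ⊕ of these = min[5, 18, 22, 28, 38] = 5.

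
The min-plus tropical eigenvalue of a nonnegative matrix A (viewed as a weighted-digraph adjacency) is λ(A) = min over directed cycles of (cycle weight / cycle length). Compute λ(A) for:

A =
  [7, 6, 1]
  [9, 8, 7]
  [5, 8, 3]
λ(A) = 3

Enumerate directed cycles and compute their means (weight / length). Sample:
  cycle 0 → 0: weight = 7, length = 1, mean = 7/1 ≈ 7.000
  cycle 1 → 1: weight = 8, length = 1, mean = 8/1 ≈ 8.000
  cycle 2 → 2: weight = 3, length = 1, mean = 3/1 ≈ 3.000
  cycle 0 → 1 → 0: weight = 15, length = 2, mean = 15/2 ≈ 7.500
  cycle 0 → 2 → 0: weight = 6, length = 2, mean = 6/2 ≈ 3.000
  cycle 1 → 0 → 1: weight = 15, length = 2, mean = 15/2 ≈ 7.500
Minimum mean = 3.000, attained e.g. along the cycle 2 → 2 with weight 3 and length 1. So λ(A) = 3/1 = 3.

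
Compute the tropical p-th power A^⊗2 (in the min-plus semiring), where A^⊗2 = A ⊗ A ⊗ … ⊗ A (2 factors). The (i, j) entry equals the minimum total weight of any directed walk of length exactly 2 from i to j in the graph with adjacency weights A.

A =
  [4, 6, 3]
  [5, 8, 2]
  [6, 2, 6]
A^⊗2 =
  [8, 5, 7]
  [8, 4, 8]
  [7, 8, 4]

Each entry (A^⊗2)_ij equals the minimum over all length-2 walks i = v_0 → v_1 → … → v_2 = j of Σ_t A[v_t][v_{t+1}]. For example, for (i, j) = (0, 2) we minimise over 3 possible intermediate vertex sequences; the minimum is 7, attained along the walk 0 → 0 → 2.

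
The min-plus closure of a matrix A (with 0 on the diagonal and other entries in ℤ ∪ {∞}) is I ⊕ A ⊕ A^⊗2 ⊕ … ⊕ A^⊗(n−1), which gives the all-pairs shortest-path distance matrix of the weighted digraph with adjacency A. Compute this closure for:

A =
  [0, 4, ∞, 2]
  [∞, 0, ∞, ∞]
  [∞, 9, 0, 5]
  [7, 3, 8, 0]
Closure =
  [0, 4, 10, 2]
  [∞, 0, ∞, ∞]
  [12, 8, 0, 5]
  [7, 3, 8, 0]

This is the Floyd-Warshall all-pairs shortest-path computation. For each intermediate vertex k = 0, 1, …, 3, update dist[i][j] ← min(dist[i][j], dist[i][k] + dist[k][j]). The final matrix gives, for each (i, j), the minimum total weight of any directed path from i to j (possibly empty when i = j).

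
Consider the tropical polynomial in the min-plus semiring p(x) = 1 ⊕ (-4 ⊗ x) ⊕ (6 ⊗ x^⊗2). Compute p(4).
p(4) = 0

A tropical monomial a ⊗ x^⊗i evaluates to a + i · x. Evaluating each term at x = 4:
  Term 0 contributes 1 + 0 · 4 = 1
  Term 1 contributes -4 + 1 · 4 = 0
  Term 2 contributes 6 + 2 · 4 = 14
p(4) = ⊕ of these = min[1, 0, 14] = 0.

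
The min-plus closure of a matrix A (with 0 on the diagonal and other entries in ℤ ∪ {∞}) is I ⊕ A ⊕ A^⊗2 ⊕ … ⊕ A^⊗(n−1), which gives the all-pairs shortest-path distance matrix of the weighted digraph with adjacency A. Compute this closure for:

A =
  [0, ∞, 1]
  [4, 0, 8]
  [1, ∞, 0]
Closure =
  [0, ∞, 1]
  [4, 0, 5]
  [1, ∞, 0]

This is the Floyd-Warshall all-pairs shortest-path computation. For each intermediate vertex k = 0, 1, …, 2, update dist[i][j] ← min(dist[i][j], dist[i][k] + dist[k][j]). The final matrix gives, for each (i, j), the minimum total weight of any directed path from i to j (possibly empty when i = j).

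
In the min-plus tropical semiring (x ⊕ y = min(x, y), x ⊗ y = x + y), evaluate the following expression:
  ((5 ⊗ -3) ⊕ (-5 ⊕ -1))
((5 ⊗ -3) ⊕ (-5 ⊕ -1)) = -5

Expand innermost to outermost. Recall ⊕ takes the minimum of its arguments and ⊗ takes their sum. Working out the expression ((5 ⊗ -3) ⊕ (-5 ⊕ -1)) gives -5.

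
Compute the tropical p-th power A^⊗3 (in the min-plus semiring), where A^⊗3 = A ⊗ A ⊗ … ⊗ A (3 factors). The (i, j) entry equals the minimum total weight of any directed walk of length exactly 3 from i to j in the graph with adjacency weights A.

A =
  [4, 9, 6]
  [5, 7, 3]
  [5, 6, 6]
A^⊗3 =
  [12, 16, 14]
  [12, 15, 12]
  [13, 15, 15]

Each entry (A^⊗3)_ij equals the minimum over all length-3 walks i = v_0 → v_1 → … → v_3 = j of Σ_t A[v_t][v_{t+1}]. For example, for (i, j) = (0, 2) we minimise over 9 possible intermediate vertex sequences; the minimum is 14, attained along the walk 0 → 0 → 0 → 2.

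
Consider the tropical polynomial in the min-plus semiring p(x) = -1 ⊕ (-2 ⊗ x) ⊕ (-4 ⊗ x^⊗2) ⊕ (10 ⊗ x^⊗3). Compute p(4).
p(4) = -1

A tropical monomial a ⊗ x^⊗i evaluates to a + i · x. Evaluating each term at x = 4:
  Term 0 contributes -1 + 0 · 4 = -1
  Term 1 contributes -2 + 1 · 4 = 2
  Term 2 contributes -4 + 2 · 4 = 4
  Term 3 contributes 10 + 3 · 4 = 22
p(4) = ⊕ of these = min[-1, 2, 4, 22] = -1.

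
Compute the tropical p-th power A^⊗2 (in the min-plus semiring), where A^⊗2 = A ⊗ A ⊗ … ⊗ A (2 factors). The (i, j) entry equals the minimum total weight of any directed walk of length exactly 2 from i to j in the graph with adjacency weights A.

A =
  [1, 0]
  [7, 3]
A^⊗2 =
  [2, 1]
  [8, 6]

Each entry (A^⊗2)_ij equals the minimum over all length-2 walks i = v_0 → v_1 → … → v_2 = j of Σ_t A[v_t][v_{t+1}]. For example, for (i, j) = (0, 1) we minimise over 2 possible intermediate vertex sequences; the minimum is 1, attained along the walk 0 → 0 → 1.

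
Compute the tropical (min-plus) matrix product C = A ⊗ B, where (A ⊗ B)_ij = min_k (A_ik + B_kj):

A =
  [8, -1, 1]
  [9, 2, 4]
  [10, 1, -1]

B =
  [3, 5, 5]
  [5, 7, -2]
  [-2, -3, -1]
A ⊗ B =
  [-1, -2, -3]
  [2, 1, 0]
  [-3, -4, -2]

Apply the min-plus product entry-by-entry:
  C[0][0] = min over k of (A[0][0] + B[0][0] = 8 + 3 = 11, A[0][1] + B[1][0] = -1 + 5 = 4, A[0][2] + B[2][0] = 1 + -2 = -1) = -1 (attained at k = 2)
  C[0][1] = min over k of (A[0][0] + B[0][1] = 8 + 5 = 13, A[0][1] + B[1][1] = -1 + 7 = 6, A[0][2] + B[2][1] = 1 + -3 = -2) = -2 (attained at k = 2)
  C[0][2] = min over k of (A[0][0] + B[0][2] = 8 + 5 = 13, A[0][1] + B[1][2] = -1 + -2 = -3, A[0][2] + B[2][2] = 1 + -1 = 0) = -3 (attained at k = 1)
  C[1][0] = min over k of (A[1][0] + B[0][0] = 9 + 3 = 12, A[1][1] + B[1][0] = 2 + 5 = 7, A[1][2] + B[2][0] = 4 + -2 = 2) = 2 (attained at k = 2)
  C[1][1] = min over k of (A[1][0] + B[0][1] = 9 + 5 = 14, A[1][1] + B[1][1] = 2 + 7 = 9, A[1][2] + B[2][1] = 4 + -3 = 1) = 1 (attained at k = 2)
  C[1][2] = min over k of (A[1][0] + B[0][2] = 9 + 5 = 14, A[1][1] + B[1][2] = 2 + -2 = 0, A[1][2] + B[2][2] = 4 + -1 = 3) = 0 (attained at k = 1)
  C[2][0] = min over k of (A[2][0] + B[0][0] = 10 + 3 = 13, A[2][1] + B[1][0] = 1 + 5 = 6, A[2][2] + B[2][0] = -1 + -2 = -3) = -3 (attained at k = 2)
  C[2][1] = min over k of (A[2][0] + B[0][1] = 10 + 5 = 15, A[2][1] + B[1][1] = 1 + 7 = 8, A[2][2] + B[2][1] = -1 + -3 = -4) = -4 (attained at k = 2)
  C[2][2] = min over k of (A[2][0] + B[0][2] = 10 + 5 = 15, A[2][1] + B[1][2] = 1 + -2 = -1, A[2][2] + B[2][2] = -1 + -1 = -2) = -2 (attained at k = 2)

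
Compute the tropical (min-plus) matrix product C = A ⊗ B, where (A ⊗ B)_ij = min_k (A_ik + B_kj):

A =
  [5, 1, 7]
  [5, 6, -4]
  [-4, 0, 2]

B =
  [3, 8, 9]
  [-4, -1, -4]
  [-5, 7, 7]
A ⊗ B =
  [-3, 0, -3]
  [-9, 3, 2]
  [-4, -1, -4]

Apply the min-plus product entry-by-entry:
  C[0][0] = min over k of (A[0][0] + B[0][0] = 5 + 3 = 8, A[0][1] + B[1][0] = 1 + -4 = -3, A[0][2] + B[2][0] = 7 + -5 = 2) = -3 (attained at k = 1)
  C[0][1] = min over k of (A[0][0] + B[0][1] = 5 + 8 = 13, A[0][1] + B[1][1] = 1 + -1 = 0, A[0][2] + B[2][1] = 7 + 7 = 14) = 0 (attained at k = 1)
  C[0][2] = min over k of (A[0][0] + B[0][2] = 5 + 9 = 14, A[0][1] + B[1][2] = 1 + -4 = -3, A[0][2] + B[2][2] = 7 + 7 = 14) = -3 (attained at k = 1)
  C[1][0] = min over k of (A[1][0] + B[0][0] = 5 + 3 = 8, A[1][1] + B[1][0] = 6 + -4 = 2, A[1][2] + B[2][0] = -4 + -5 = -9) = -9 (attained at k = 2)
  C[1][1] = min over k of (A[1][0] + B[0][1] = 5 + 8 = 13, A[1][1] + B[1][1] = 6 + -1 = 5, A[1][2] + B[2][1] = -4 + 7 = 3) = 3 (attained at k = 2)
  C[1][2] = min over k of (A[1][0] + B[0][2] = 5 + 9 = 14, A[1][1] + B[1][2] = 6 + -4 = 2, A[1][2] + B[2][2] = -4 + 7 = 3) = 2 (attained at k = 1)
  C[2][0] = min over k of (A[2][0] + B[0][0] = -4 + 3 = -1, A[2][1] + B[1][0] = 0 + -4 = -4, A[2][2] + B[2][0] = 2 + -5 = -3) = -4 (attained at k = 1)
  C[2][1] = min over k of (A[2][0] + B[0][1] = -4 + 8 = 4, A[2][1] + B[1][1] = 0 + -1 = -1, A[2][2] + B[2][1] = 2 + 7 = 9) = -1 (attained at k = 1)
  C[2][2] = min over k of (A[2][0] + B[0][2] = -4 + 9 = 5, A[2][1] + B[1][2] = 0 + -4 = -4, A[2][2] + B[2][2] = 2 + 7 = 9) = -4 (attained at k = 1)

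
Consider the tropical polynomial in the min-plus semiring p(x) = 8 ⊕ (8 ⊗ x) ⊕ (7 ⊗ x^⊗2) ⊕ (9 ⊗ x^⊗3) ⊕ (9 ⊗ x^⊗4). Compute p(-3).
p(-3) = -3

A tropical monomial a ⊗ x^⊗i evaluates to a + i · x. Evaluating each term at x = -3:
  Term 0 contributes 8 + 0 · -3 = 8
  Term 1 contributes 8 + 1 · -3 = 5
  Term 2 contributes 7 + 2 · -3 = 1
  Term 3 contributes 9 + 3 · -3 = 0
  Term 4 contributes 9 + 4 · -3 = -3
p(-3) = ⊕ of these = min[8, 5, 1, 0, -3] = -3.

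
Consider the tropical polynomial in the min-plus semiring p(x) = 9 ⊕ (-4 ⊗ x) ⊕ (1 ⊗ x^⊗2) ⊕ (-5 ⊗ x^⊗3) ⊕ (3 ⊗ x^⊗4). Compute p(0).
p(0) = -5

A tropical monomial a ⊗ x^⊗i evaluates to a + i · x. Evaluating each term at x = 0:
  Term 0 contributes 9 + 0 · 0 = 9
  Term 1 contributes -4 + 1 · 0 = -4
  Term 2 contributes 1 + 2 · 0 = 1
  Term 3 contributes -5 + 3 · 0 = -5
  Term 4 contributes 3 + 4 · 0 = 3
p(0) = ⊕ of these = min[9, -4, 1, -5, 3] = -5.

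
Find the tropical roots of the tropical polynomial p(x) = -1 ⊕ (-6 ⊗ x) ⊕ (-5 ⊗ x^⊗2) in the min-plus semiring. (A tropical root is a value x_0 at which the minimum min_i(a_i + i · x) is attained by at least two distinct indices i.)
Roots: {-1, 5}

Each tropical root is a break point of the lower envelope of the lines y = a_i + i · x (there are 3 lines, with slopes 0, 1, ..., 2). Only the lines that attain the minimum somewhere contribute to roots; other lines are dominated. Here the surviving (envelope) indices are i = 2, i = 1, i = 0.
Intersections between consecutive envelope lines give the roots: for adjacent envelope indices i < j the intersection is x = (a_i − a_j) / (j − i). Reading off the sorted break points: {-1, 5}.
Verification: at each break x_0, at least two indices attain the minimum of min_i(a_i + i · x_0).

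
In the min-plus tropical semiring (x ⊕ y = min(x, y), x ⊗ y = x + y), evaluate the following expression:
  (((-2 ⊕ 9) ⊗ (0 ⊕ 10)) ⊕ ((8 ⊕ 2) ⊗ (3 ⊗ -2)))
(((-2 ⊕ 9) ⊗ (0 ⊕ 10)) ⊕ ((8 ⊕ 2) ⊗ (3 ⊗ -2))) = -2

Expand innermost to outermost. Recall ⊕ takes the minimum of its arguments and ⊗ takes their sum. Working out the expression (((-2 ⊕ 9) ⊗ (0 ⊕ 10)) ⊕ ((8 ⊕ 2) ⊗ (3 ⊗ -2))) gives -2.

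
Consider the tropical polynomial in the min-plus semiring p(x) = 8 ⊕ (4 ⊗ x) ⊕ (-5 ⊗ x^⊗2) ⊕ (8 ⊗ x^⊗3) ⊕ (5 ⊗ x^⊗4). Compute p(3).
p(3) = 1

A tropical monomial a ⊗ x^⊗i evaluates to a + i · x. Evaluating each term at x = 3:
  Term 0 contributes 8 + 0 · 3 = 8
  Term 1 contributes 4 + 1 · 3 = 7
  Term 2 contributes -5 + 2 · 3 = 1
  Term 3 contributes 8 + 3 · 3 = 17
  Term 4 contributes 5 + 4 · 3 = 17
p(3) = ⊕ of these = min[8, 7, 1, 17, 17] = 1.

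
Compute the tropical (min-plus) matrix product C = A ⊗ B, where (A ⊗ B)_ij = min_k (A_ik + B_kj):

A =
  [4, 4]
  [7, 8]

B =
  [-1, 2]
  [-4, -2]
A ⊗ B =
  [0, 2]
  [4, 6]

Apply the min-plus product entry-by-entry:
  C[0][0] = min over k of (A[0][0] + B[0][0] = 4 + -1 = 3, A[0][1] + B[1][0] = 4 + -4 = 0) = 0 (attained at k = 1)
  C[0][1] = min over k of (A[0][0] + B[0][1] = 4 + 2 = 6, A[0][1] + B[1][1] = 4 + -2 = 2) = 2 (attained at k = 1)
  C[1][0] = min over k of (A[1][0] + B[0][0] = 7 + -1 = 6, A[1][1] + B[1][0] = 8 + -4 = 4) = 4 (attained at k = 1)
  C[1][1] = min over k of (A[1][0] + B[0][1] = 7 + 2 = 9, A[1][1] + B[1][1] = 8 + -2 = 6) = 6 (attained at k = 1)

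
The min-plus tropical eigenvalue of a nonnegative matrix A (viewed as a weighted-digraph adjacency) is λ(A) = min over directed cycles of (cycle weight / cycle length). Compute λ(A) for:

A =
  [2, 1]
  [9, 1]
λ(A) = 1

Enumerate directed cycles and compute their means (weight / length). Sample:
  cycle 0 → 0: weight = 2, length = 1, mean = 2/1 ≈ 2.000
  cycle 1 → 1: weight = 1, length = 1, mean = 1/1 ≈ 1.000
  cycle 0 → 1 → 0: weight = 10, length = 2, mean = 10/2 ≈ 5.000
  cycle 1 → 0 → 1: weight = 10, length = 2, mean = 10/2 ≈ 5.000
Minimum mean = 1.000, attained e.g. along the cycle 1 → 1 with weight 1 and length 1. So λ(A) = 1/1 = 1.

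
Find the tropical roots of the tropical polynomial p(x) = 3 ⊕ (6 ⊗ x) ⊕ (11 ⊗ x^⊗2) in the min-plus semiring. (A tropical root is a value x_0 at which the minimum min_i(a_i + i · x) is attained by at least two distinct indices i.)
Roots: {-5, -3}

Each tropical root is a break point of the lower envelope of the lines y = a_i + i · x (there are 3 lines, with slopes 0, 1, ..., 2). Only the lines that attain the minimum somewhere contribute to roots; other lines are dominated. Here the surviving (envelope) indices are i = 2, i = 1, i = 0.
Intersections between consecutive envelope lines give the roots: for adjacent envelope indices i < j the intersection is x = (a_i − a_j) / (j − i). Reading off the sorted break points: {-5, -3}.
Verification: at each break x_0, at least two indices attain the minimum of min_i(a_i + i · x_0).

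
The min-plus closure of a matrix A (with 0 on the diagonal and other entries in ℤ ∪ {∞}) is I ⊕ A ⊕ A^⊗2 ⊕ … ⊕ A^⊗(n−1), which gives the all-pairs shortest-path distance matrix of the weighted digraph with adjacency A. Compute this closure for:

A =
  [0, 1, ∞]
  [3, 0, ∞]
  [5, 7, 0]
Closure =
  [0, 1, ∞]
  [3, 0, ∞]
  [5, 6, 0]

This is the Floyd-Warshall all-pairs shortest-path computation. For each intermediate vertex k = 0, 1, …, 2, update dist[i][j] ← min(dist[i][j], dist[i][k] + dist[k][j]). The final matrix gives, for each (i, j), the minimum total weight of any directed path from i to j (possibly empty when i = j).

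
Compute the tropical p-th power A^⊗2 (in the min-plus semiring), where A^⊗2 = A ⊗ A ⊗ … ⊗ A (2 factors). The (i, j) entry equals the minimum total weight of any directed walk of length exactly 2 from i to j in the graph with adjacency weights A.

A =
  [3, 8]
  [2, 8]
A^⊗2 =
  [6, 11]
  [5, 10]

Each entry (A^⊗2)_ij equals the minimum over all length-2 walks i = v_0 → v_1 → … → v_2 = j of Σ_t A[v_t][v_{t+1}]. For example, for (i, j) = (0, 1) we minimise over 2 possible intermediate vertex sequences; the minimum is 11, attained along the walk 0 → 0 → 1.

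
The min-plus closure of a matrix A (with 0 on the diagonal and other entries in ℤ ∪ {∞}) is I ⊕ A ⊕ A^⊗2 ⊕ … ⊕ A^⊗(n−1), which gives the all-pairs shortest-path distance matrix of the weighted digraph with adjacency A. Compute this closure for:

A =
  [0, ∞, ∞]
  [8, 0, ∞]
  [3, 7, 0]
Closure =
  [0, ∞, ∞]
  [8, 0, ∞]
  [3, 7, 0]

This is the Floyd-Warshall all-pairs shortest-path computation. For each intermediate vertex k = 0, 1, …, 2, update dist[i][j] ← min(dist[i][j], dist[i][k] + dist[k][j]). The final matrix gives, for each (i, j), the minimum total weight of any directed path from i to j (possibly empty when i = j).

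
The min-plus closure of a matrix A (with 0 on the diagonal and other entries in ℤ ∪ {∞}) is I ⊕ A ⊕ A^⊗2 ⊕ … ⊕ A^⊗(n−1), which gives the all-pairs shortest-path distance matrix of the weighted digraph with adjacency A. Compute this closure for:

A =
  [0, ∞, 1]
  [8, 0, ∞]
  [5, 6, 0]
Closure =
  [0, 7, 1]
  [8, 0, 9]
  [5, 6, 0]

This is the Floyd-Warshall all-pairs shortest-path computation. For each intermediate vertex k = 0, 1, …, 2, update dist[i][j] ← min(dist[i][j], dist[i][k] + dist[k][j]). The final matrix gives, for each (i, j), the minimum total weight of any directed path from i to j (possibly empty when i = j).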